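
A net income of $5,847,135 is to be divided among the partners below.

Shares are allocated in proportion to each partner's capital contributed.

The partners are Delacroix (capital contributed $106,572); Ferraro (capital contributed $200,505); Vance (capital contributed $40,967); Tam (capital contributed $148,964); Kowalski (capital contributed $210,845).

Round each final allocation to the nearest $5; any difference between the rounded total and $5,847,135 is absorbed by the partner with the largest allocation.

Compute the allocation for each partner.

Delacroix: $880,325; Ferraro: $1,656,250; Vance: $338,405; Tam: $1,230,500; Kowalski: $1,741,655

Sum of capital contributed: 707,853.
Proportional shares: Delacroix 106,572/707,853 × $5,847,135 = 880,325.25; Ferraro 200,505/707,853 × $5,847,135 = 1,656,247.56; Vance 40,967/707,853 × $5,847,135 = 338,403.00; Tam 148,964/707,853 × $5,847,135 = 1,230,499.30; Kowalski 210,845/707,853 × $5,847,135 = 1,741,659.89.
Rounded to nearest $5: Delacroix $880,325; Ferraro $1,656,250; Vance $338,405; Tam $1,230,500; Kowalski $1,741,660. Sum = $5,847,140.
Difference $5,847,135 − $5,847,140 = −$5 applied to largest allocation (Kowalski): Kowalski becomes $1,741,655.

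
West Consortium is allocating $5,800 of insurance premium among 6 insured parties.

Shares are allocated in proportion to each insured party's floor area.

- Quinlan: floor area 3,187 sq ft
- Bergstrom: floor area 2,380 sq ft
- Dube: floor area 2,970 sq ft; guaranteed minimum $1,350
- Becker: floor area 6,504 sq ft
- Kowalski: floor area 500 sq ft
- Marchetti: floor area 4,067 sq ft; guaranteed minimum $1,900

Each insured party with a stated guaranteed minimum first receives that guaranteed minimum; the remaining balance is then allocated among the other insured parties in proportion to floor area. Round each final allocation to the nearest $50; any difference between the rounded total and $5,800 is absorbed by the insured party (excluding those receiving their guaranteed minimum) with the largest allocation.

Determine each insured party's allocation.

Quinlan: $650 · Bergstrom: $500 · Dube: $1,350 · Becker: $1,300 · Kowalski: $100 · Marchetti: $1,900

Fund the minimums — Dube $1,350; Marchetti $1,900. Balance $2,550.
Balance split over remaining floor area 12,571: Quinlan 646.48 → $650; Bergstrom 482.78 → $500; Becker 1,319.32 → $1,300; Kowalski 101.42 → $100.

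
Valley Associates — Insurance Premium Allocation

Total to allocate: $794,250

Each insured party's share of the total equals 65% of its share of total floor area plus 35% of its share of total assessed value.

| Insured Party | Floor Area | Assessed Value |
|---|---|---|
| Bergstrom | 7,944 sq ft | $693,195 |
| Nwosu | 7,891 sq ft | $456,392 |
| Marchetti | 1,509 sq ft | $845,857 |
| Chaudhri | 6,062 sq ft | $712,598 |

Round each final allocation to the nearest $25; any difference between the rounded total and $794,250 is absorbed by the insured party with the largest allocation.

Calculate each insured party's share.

Bergstrom: $246,375; Nwosu: $220,900; Marchetti: $120,125; Chaudhri: $206,850

Floor area total 23,406; assessed value total 2,708,042.
Combined weights (65% floor area + 35% assessed value): Bergstrom 0.3102; Nwosu 0.2781; Marchetti 0.1512; Chaudhri 0.2604.
Unrounded shares: Bergstrom 246,377.83; Nwosu 220,900.38; Marchetti 120,113.18; Chaudhri 206,858.61.
Rounded to nearest $25: Bergstrom $246,375; Nwosu $220,900; Marchetti $120,125; Chaudhri $206,850. Sum = $794,250.
Sum already equals the total — no adjustment.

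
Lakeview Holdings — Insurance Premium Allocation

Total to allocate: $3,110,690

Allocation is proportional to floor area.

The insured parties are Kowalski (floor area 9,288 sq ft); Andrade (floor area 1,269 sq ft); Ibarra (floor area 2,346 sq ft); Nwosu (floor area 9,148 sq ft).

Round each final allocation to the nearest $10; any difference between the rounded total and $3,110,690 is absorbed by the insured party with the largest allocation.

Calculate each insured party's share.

Sum of floor area: 22,051.
Raw shares: Kowalski 9,288/22,051 × $3,110,690 = 1,310,239.39; Andrade 1,269/22,051 × $3,110,690 = 179,015.27; Ibarra 2,346/22,051 × $3,110,690 = 330,945.48; Nwosu 9,148/22,051 × $3,110,690 = 1,290,489.87.
Rounded to nearest $10: Kowalski $1,310,240; Andrade $179,020; Ibarra $330,950; Nwosu $1,290,490. Sum = $3,110,700.
Difference $3,110,690 − $3,110,700 = −$10 applied to largest allocation (Kowalski): Kowalski becomes $1,310,230.

Kowalski: $1,310,230; Andrade: $179,020; Ibarra: $330,950; Nwosu: $1,290,490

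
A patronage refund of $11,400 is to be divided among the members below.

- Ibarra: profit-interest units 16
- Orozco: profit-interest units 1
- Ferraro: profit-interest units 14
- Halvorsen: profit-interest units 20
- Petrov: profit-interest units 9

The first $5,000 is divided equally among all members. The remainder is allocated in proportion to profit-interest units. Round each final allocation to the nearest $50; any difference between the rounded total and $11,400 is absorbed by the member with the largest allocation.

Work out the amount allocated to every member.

$5,000 shared equally gives $1,000 per member.
Remainder $6,400 by profit-interest units (total 60): Ibarra 1,706.67 → $1,700; Orozco 106.67 → $100; Ferraro 1,493.33 → $1,500; Halvorsen 2,133.33 → $2,150; Petrov 960.00 → $950.
Totals: Ibarra $1,000 + $1,700 = $2,700; Orozco $1,000 + $100 = $1,100; Ferraro $1,000 + $1,500 = $2,500; Halvorsen $1,000 + $2,150 = $3,150; Petrov $1,000 + $950 = $1,950.

Ibarra: $2,700; Orozco: $1,100; Ferraro: $2,500; Halvorsen: $3,150; Petrov: $1,950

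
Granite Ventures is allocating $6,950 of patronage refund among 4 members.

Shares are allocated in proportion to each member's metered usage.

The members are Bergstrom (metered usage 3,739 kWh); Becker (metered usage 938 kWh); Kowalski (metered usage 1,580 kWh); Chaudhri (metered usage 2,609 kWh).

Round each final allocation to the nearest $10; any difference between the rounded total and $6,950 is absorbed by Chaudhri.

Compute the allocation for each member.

Bergstrom: $2,930 · Becker: $740 · Kowalski: $1,240 · Chaudhri: $2,040

Combined metered usage = 8,866.
Proportional shares: Bergstrom 3,739/8,866 × $6,950 = 2,930.98; Becker 938/8,866 × $6,950 = 735.29; Kowalski 1,580/8,866 × $6,950 = 1,238.55; Chaudhri 2,609/8,866 × $6,950 = 2,045.18.
Rounded to nearest $10: Bergstrom $2,930; Becker $740; Kowalski $1,240; Chaudhri $2,050. Sum = $6,960.
Difference $6,950 − $6,960 = −$10 applied to Chaudhri: Chaudhri becomes $2,040.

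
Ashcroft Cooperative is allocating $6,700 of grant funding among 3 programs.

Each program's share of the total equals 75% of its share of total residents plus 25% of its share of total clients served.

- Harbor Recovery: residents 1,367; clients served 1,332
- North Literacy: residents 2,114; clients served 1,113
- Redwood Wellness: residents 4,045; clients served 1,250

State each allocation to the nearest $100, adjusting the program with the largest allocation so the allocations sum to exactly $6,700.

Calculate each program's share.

Residents total 7,526; clients served total 3,695.
Combined weights (75% residents + 25% clients served): Harbor Recovery 0.2263; North Literacy 0.2860; Redwood Wellness 0.4877.
Unrounded shares: Harbor Recovery 1,516.54; North Literacy 1,916.03; Redwood Wellness 3,267.43.
Rounded to nearest $100: Harbor Recovery $1,500; North Literacy $1,900; Redwood Wellness $3,300. Sum = $6,700.
Rounded total matches; no reconciliation needed.

Harbor Recovery: $1,500 · North Literacy: $1,900 · Redwood Wellness: $3,300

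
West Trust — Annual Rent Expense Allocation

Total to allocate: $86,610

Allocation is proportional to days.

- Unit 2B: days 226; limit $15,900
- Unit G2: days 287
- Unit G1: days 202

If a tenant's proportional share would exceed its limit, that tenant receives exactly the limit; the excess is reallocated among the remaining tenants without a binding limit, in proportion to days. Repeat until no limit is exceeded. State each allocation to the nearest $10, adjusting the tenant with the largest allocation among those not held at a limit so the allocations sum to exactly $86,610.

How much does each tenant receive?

Total days = 715.
Proportional shares (ignoring caps): Unit 2B 27,376.03; Unit G2 34,765.13; Unit G1 24,468.84.
Cap binds for Unit 2B ($15,900); remaining pool $70,710 reallocated over remaining days 489.
Redistributed shares: Unit G2 41,500.55 → $41,500; Unit G1 29,209.45 → $29,210.

Unit 2B: $15,900; Unit G2: $41,500; Unit G1: $29,210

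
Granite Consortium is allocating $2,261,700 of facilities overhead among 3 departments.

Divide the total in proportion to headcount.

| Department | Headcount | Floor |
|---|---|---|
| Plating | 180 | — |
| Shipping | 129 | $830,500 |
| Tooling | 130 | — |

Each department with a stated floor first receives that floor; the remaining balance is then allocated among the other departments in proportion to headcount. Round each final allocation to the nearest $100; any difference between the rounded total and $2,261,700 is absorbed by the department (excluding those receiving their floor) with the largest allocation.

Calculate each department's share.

Guaranteed amounts: Shipping $830,500. Residual $1,431,200.
Residual split over remaining headcount 310: Plating 831,019.35 → $831,000; Tooling 600,180.65 → $600,200.

Plating: $831,000 | Shipping: $830,500 | Tooling: $600,200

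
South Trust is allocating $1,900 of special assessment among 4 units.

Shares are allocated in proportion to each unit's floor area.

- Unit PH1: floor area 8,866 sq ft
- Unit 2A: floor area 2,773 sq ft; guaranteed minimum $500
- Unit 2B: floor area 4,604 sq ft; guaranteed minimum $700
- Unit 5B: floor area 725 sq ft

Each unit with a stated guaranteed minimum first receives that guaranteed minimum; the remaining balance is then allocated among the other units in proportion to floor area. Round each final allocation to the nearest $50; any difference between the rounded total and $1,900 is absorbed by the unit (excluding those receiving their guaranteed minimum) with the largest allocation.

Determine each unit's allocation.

Unit PH1: $650 · Unit 2A: $500 · Unit 2B: $700 · Unit 5B: $50

Fund the minimums — Unit 2A $500; Unit 2B $700. Residual $700.
Residual split over remaining floor area 9,591: Unit PH1 647.09 → $650; Unit 5B 52.91 → $50.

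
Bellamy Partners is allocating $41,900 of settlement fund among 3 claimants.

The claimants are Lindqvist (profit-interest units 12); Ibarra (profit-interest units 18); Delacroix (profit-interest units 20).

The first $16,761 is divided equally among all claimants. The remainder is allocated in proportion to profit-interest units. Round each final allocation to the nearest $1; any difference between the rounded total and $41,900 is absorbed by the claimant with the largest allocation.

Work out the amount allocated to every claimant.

Lindqvist: $11,620; Ibarra: $14,637; Delacroix: $15,643

First tranche $16,761 split equally: $5,587 each.
Remainder $25,139 by profit-interest units (total 50): Lindqvist 6,033.36 → $6,033; Ibarra 9,050.04 → $9,050; Delacroix 10,055.60 → $10,056.
Totals: Lindqvist $5,587 + $6,033 = $11,620; Ibarra $5,587 + $9,050 = $14,637; Delacroix $5,587 + $10,056 = $15,643.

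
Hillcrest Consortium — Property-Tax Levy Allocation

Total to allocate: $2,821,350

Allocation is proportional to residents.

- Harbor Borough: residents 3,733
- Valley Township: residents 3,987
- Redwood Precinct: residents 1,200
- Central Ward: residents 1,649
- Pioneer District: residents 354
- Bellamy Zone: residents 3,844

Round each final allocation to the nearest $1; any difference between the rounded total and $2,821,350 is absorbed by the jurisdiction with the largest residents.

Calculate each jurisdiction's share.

Sum of residents: 3,733 + 3,987 + 1,200 + 1,649 + 354 + 3,844 = 14,767.
Unrounded shares: Harbor Borough 713,218.63; Valley Township 761,747.30; Redwood Precinct 229,269.32; Central Ward 315,054.25; Pioneer District 67,634.45; Bellamy Zone 734,426.04.
Rounded to nearest $1: Harbor Borough $713,219; Valley Township $761,747; Redwood Precinct $229,269; Central Ward $315,054; Pioneer District $67,634; Bellamy Zone $734,426. Sum = $2,821,349.
Difference $2,821,350 − $2,821,349 = +$1 applied to largest residents (Valley Township): Valley Township becomes $761,748.

Harbor Borough: $713,219; Valley Township: $761,748; Redwood Precinct: $229,269; Central Ward: $315,054; Pioneer District: $67,634; Bellamy Zone: $734,426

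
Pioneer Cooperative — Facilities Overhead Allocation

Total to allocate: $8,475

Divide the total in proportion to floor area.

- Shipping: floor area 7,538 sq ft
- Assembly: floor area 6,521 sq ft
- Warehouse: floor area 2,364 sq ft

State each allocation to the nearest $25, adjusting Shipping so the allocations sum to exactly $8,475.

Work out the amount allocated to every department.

Shipping: $3,875; Assembly: $3,375; Warehouse: $1,225

Total floor area = 16,423.
Raw shares: Shipping 7,538/16,423 × $8,475 = 3,889.94; Assembly 6,521/16,423 × $8,475 = 3,365.13; Warehouse 2,364/16,423 × $8,475 = 1,219.93.
After rounding ($25): Shipping $3,900; Assembly $3,375; Warehouse $1,225. Sum = $8,500.
Difference $8,475 − $8,500 = −$25 applied to Shipping: Shipping becomes $3,875.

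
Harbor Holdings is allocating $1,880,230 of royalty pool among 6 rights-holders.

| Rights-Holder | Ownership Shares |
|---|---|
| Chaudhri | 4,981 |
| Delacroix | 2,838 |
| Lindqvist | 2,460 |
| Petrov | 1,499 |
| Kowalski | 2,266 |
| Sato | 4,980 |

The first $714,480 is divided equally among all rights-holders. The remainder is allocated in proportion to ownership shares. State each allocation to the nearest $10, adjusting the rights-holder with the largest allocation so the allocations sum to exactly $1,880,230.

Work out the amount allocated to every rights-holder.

First tranche $714,480 split equally: $119,080 each.
Remainder $1,165,750 by ownership shares (total 19,024): Chaudhri 305,225.02 → $305,230; Delacroix 173,906.57 → $173,910; Lindqvist 150,743.53 → $150,740; Petrov 91,855.51 → $91,860; Kowalski 138,855.63 → $138,860; Sato 305,163.74 → $305,160.
Rounding difference −$10 on remainder applied to Chaudhri.
Totals: Chaudhri $119,080 + $305,220 = $424,300; Delacroix $119,080 + $173,910 = $292,990; Lindqvist $119,080 + $150,740 = $269,820; Petrov $119,080 + $91,860 = $210,940; Kowalski $119,080 + $138,860 = $257,940; Sato $119,080 + $305,160 = $424,240.

Chaudhri: $424,300 | Delacroix: $292,990 | Lindqvist: $269,820 | Petrov: $210,940 | Kowalski: $257,940 | Sato: $424,240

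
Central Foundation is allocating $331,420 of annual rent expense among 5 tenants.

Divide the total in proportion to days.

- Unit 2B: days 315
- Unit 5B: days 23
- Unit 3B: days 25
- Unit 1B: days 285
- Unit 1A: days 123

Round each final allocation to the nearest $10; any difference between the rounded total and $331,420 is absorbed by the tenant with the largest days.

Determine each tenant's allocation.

Combined days = 771.
Raw shares: Unit 2B 315/771 × $331,420 = 135,405.06; Unit 5B 23/771 × $331,420 = 9,886.72; Unit 3B 25/771 × $331,420 = 10,746.43; Unit 1B 285/771 × $331,420 = 122,509.34; Unit 1A 123/771 × $331,420 = 52,872.45.
At nearest $10: Unit 2B $135,410; Unit 5B $9,890; Unit 3B $10,750; Unit 1B $122,510; Unit 1A $52,870. Sum = $331,430.
Difference $331,420 − $331,430 = −$10 applied to largest days (Unit 2B): Unit 2B becomes $135,400.

Unit 2B: $135,400; Unit 5B: $9,890; Unit 3B: $10,750; Unit 1B: $122,510; Unit 1A: $52,870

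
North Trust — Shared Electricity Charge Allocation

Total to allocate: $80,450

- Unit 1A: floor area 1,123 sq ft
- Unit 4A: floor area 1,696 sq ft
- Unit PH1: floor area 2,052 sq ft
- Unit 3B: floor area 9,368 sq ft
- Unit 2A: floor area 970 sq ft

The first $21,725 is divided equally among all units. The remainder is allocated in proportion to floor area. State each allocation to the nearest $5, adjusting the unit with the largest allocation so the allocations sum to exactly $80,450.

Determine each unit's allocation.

$21,725 shared equally gives $4,345 per unit.
Remainder $58,725 by floor area (total 15,209): Unit 1A 4,336.13 → $4,335; Unit 4A 6,548.60 → $6,550; Unit PH1 7,923.18 → $7,925; Unit 3B 36,171.73 → $36,170; Unit 2A 3,745.36 → $3,745.
Totals: Unit 1A $4,345 + $4,335 = $8,680; Unit 4A $4,345 + $6,550 = $10,895; Unit PH1 $4,345 + $7,925 = $12,270; Unit 3B $4,345 + $36,170 = $40,515; Unit 2A $4,345 + $3,745 = $8,090.

Unit 1A: $8,680; Unit 4A: $10,895; Unit PH1: $12,270; Unit 3B: $40,515; Unit 2A: $8,090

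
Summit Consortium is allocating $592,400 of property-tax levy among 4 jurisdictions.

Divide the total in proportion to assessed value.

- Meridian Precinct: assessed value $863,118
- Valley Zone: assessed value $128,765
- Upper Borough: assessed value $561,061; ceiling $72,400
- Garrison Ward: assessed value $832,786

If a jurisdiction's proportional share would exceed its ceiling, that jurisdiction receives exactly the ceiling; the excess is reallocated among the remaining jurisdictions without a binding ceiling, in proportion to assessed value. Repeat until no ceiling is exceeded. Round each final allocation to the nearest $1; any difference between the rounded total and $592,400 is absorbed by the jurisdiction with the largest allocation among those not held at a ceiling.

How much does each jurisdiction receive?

Combined assessed value = 2,385,730.
Pro-rata shares before constraints: Meridian Precinct 214,320.61; Valley Zone 31,973.60; Upper Borough 139,316.91; Garrison Ward 206,788.88.
Capped: Upper Borough ($72,400); residual $520,000 reallocated over remaining assessed value 1,824,669.
Remaining shares: Meridian Precinct 245,974.12 → $245,974; Valley Zone 36,695.86 → $36,696; Garrison Ward 237,330.01 → $237,330.

Meridian Precinct: $245,974 | Valley Zone: $36,696 | Upper Borough: $72,400 | Garrison Ward: $237,330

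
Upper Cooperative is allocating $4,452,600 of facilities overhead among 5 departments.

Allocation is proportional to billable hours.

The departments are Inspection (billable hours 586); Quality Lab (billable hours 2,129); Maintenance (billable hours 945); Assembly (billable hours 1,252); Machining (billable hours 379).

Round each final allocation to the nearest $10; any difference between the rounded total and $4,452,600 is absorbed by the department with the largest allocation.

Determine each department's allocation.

Total billable hours = 5,291.
Proportional shares: Inspection 586/5,291 × $4,452,600 = 493,143.75; Quality Lab 2,129/5,291 × $4,452,600 = 1,791,643.43; Maintenance 945/5,291 × $4,452,600 = 795,257.42; Assembly 1,252/5,291 × $4,452,600 = 1,053,610.89; Machining 379/5,291 × $4,452,600 = 318,944.51.
At nearest $10: Inspection $493,140; Quality Lab $1,791,640; Maintenance $795,260; Assembly $1,053,610; Machining $318,940. Sum = $4,452,590.
Difference $4,452,600 − $4,452,590 = +$10 applied to largest allocation (Quality Lab): Quality Lab becomes $1,791,650.

Inspection: $493,140; Quality Lab: $1,791,650; Maintenance: $795,260; Assembly: $1,053,610; Machining: $318,940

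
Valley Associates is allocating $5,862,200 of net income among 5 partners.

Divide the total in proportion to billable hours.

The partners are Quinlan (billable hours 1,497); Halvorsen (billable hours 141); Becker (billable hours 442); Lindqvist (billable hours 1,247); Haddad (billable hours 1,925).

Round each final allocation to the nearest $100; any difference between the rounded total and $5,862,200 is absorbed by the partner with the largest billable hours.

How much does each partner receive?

Quinlan: $1,670,900 · Halvorsen: $157,400 · Becker: $493,400 · Lindqvist: $1,391,900 · Haddad: $2,148,600

Combined billable hours = 5,252.
Unrounded shares: Quinlan 1,497/5,252 × $5,862,200 = 1,670,927.91; Halvorsen 141/5,252 × $5,862,200 = 157,381.99; Becker 442/5,252 × $5,862,200 = 493,353.47; Lindqvist 1,247/5,252 × $5,862,200 = 1,391,881.84; Haddad 1,925/5,252 × $5,862,200 = 2,148,654.80.
Rounded to nearest $100: Quinlan $1,670,900; Halvorsen $157,400; Becker $493,400; Lindqvist $1,391,900; Haddad $2,148,700. Sum = $5,862,300.
Difference $5,862,200 − $5,862,300 = −$100 applied to largest billable hours (Haddad): Haddad becomes $2,148,600.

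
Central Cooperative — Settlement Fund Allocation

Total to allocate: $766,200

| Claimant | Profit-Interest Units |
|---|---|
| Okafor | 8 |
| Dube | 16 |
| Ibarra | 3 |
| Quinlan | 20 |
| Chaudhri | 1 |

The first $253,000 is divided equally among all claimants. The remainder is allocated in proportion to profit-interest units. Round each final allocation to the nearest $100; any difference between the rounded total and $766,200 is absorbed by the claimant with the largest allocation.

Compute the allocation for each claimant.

Okafor: $136,100; Dube: $221,700; Ibarra: $82,700; Quinlan: $264,400; Chaudhri: $61,300

First tranche $253,000 split equally: $50,600 each.
Remainder $513,200 by profit-interest units (total 48): Okafor 85,533.33 → $85,500; Dube 171,066.67 → $171,100; Ibarra 32,075.00 → $32,100; Quinlan 213,833.33 → $213,800; Chaudhri 10,691.67 → $10,700.
Totals: Okafor $50,600 + $85,500 = $136,100; Dube $50,600 + $171,100 = $221,700; Ibarra $50,600 + $32,100 = $82,700; Quinlan $50,600 + $213,800 = $264,400; Chaudhri $50,600 + $10,700 = $61,300.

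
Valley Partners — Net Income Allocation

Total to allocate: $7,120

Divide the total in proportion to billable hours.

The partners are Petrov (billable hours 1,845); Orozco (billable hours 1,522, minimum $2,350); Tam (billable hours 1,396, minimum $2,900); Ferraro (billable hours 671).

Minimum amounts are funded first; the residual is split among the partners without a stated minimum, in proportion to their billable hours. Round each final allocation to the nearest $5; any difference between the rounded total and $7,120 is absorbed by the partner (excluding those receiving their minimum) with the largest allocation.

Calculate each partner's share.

Fund the minimums — Orozco $2,350; Tam $2,900. Balance $1,870.
Balance split over remaining billable hours 2,516: Petrov 1,371.28 → $1,370; Ferraro 498.72 → $500.

Petrov: $1,370; Orozco: $2,350; Tam: $2,900; Ferraro: $500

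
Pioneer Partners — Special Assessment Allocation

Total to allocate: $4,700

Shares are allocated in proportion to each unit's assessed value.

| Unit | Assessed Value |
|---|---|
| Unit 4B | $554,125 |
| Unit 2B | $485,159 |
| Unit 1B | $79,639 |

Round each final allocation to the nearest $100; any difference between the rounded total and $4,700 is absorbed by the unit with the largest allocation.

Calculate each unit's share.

Unit 4B: $2,400 · Unit 2B: $2,000 · Unit 1B: $300

Sum of assessed value: 1,118,923.
Proportional shares: Unit 4B 554,125/1,118,923 × $4,700 = 2,327.58; Unit 2B 485,159/1,118,923 × $4,700 = 2,037.89; Unit 1B 79,639/1,118,923 × $4,700 = 334.52.
At nearest $100: Unit 4B $2,300; Unit 2B $2,000; Unit 1B $300. Sum = $4,600.
Difference $4,700 − $4,600 = +$100 applied to largest allocation (Unit 4B): Unit 4B becomes $2,400.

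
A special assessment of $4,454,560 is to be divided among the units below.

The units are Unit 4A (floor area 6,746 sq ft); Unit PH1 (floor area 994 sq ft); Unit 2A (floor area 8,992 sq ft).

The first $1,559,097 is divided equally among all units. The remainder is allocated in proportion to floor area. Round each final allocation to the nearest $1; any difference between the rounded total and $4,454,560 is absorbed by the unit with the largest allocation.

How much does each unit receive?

Unit 4A: $1,687,090 · Unit PH1: $691,710 · Unit 2A: $2,075,760

Equal tier: $1,559,097 ÷ 3 = $519,699 apiece.
Remainder $2,895,463 by floor area (total 16,732): Unit 4A 1,167,391.43 → $1,167,391; Unit PH1 172,011.13 → $172,011; Unit 2A 1,556,060.44 → $1,556,060.
Rounding difference +$1 on remainder applied to Unit 2A.
Totals: Unit 4A $519,699 + $1,167,391 = $1,687,090; Unit PH1 $519,699 + $172,011 = $691,710; Unit 2A $519,699 + $1,556,061 = $2,075,760.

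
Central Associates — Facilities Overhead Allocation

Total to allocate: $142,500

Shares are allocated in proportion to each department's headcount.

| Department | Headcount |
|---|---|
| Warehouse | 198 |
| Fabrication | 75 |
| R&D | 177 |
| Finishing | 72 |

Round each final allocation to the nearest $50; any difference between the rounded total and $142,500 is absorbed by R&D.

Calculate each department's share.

Warehouse: $54,050; Fabrication: $20,450; R&D: $48,350; Finishing: $19,650

Sum of headcount: 522.
Proportional shares: Warehouse 198/522 × $142,500 = 54,051.72; Fabrication 75/522 × $142,500 = 20,474.14; R&D 177/522 × $142,500 = 48,318.97; Finishing 72/522 × $142,500 = 19,655.17.
After rounding ($50): Warehouse $54,050; Fabrication $20,450; R&D $48,300; Finishing $19,650. Sum = $142,450.
Difference $142,500 − $142,450 = +$50 applied to R&D: R&D becomes $48,350.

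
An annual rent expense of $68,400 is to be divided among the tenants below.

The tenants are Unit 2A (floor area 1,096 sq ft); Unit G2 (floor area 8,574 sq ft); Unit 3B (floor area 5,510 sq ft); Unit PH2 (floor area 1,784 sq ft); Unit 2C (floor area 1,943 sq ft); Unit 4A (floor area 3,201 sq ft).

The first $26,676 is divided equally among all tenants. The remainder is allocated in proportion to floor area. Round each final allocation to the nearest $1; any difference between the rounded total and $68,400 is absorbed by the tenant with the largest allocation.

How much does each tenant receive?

First tranche $26,676 split equally: $4,446 each.
Remainder $41,724 by floor area (total 22,108): Unit 2A 2,068.46 → $2,068; Unit G2 16,181.54 → $16,182; Unit 3B 10,398.92 → $10,399; Unit PH2 3,366.91 → $3,367; Unit 2C 3,666.99 → $3,667; Unit 4A 6,041.19 → $6,041.
Totals: Unit 2A $4,446 + $2,068 = $6,514; Unit G2 $4,446 + $16,182 = $20,628; Unit 3B $4,446 + $10,399 = $14,845; Unit PH2 $4,446 + $3,367 = $7,813; Unit 2C $4,446 + $3,667 = $8,113; Unit 4A $4,446 + $6,041 = $10,487.

Unit 2A: $6,514 · Unit G2: $20,628 · Unit 3B: $14,845 · Unit PH2: $7,813 · Unit 2C: $8,113 · Unit 4A: $10,487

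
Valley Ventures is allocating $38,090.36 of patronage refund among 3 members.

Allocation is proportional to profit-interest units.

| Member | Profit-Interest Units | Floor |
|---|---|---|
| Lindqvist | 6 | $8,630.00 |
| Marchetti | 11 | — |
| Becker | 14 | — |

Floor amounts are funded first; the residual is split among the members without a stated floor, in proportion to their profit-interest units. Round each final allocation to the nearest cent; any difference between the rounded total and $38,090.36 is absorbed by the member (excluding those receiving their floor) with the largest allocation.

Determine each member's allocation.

Lindqvist: $8,630.00 · Marchetti: $12,962.56 · Becker: $16,497.80

Minimums first: Lindqvist $8,630.00. Remaining pool $29,460.36.
Remaining pool split over remaining profit-interest units 25: Marchetti 12,962.5584 → $12,962.56; Becker 16,497.8016 → $16,497.80.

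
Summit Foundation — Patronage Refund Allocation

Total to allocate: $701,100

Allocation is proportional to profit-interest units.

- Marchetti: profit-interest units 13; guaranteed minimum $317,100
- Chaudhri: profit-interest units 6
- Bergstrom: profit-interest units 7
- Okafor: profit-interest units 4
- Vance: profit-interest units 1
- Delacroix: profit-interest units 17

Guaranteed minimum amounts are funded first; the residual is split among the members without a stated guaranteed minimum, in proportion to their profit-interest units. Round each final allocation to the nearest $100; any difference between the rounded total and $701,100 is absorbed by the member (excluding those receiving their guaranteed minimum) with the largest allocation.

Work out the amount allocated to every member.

Marchetti: $317,100 | Chaudhri: $65,800 | Bergstrom: $76,800 | Okafor: $43,900 | Vance: $11,000 | Delacroix: $186,500

Minimums first: Marchetti $317,100. Balance $384,000.
Balance split over remaining profit-interest units 35: Chaudhri 65,828.57 → $65,800; Bergstrom 76,800.00 → $76,800; Okafor 43,885.71 → $43,900; Vance 10,971.43 → $11,000; Delacroix 186,514.29 → $186,500.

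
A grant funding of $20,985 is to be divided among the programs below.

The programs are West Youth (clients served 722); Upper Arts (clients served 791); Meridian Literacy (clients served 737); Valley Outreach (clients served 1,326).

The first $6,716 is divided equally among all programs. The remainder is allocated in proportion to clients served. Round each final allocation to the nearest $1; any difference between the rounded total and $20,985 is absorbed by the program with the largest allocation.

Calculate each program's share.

Equal tier: $6,716 ÷ 4 = $1,679 apiece.
Remainder $14,269 by clients served (total 3,576): West Youth 2,880.93 → $2,881; Upper Arts 3,156.26 → $3,156; Meridian Literacy 2,940.79 → $2,941; Valley Outreach 5,291.02 → $5,291.
Totals: West Youth $1,679 + $2,881 = $4,560; Upper Arts $1,679 + $3,156 = $4,835; Meridian Literacy $1,679 + $2,941 = $4,620; Valley Outreach $1,679 + $5,291 = $6,970.

West Youth: $4,560 · Upper Arts: $4,835 · Meridian Literacy: $4,620 · Valley Outreach: $6,970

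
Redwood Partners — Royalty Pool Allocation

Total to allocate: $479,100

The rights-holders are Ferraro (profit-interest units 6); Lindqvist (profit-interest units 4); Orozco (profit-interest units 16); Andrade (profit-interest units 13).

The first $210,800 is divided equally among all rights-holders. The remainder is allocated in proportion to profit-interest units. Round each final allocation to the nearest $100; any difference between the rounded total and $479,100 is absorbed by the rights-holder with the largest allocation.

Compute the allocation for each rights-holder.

Ferraro: $94,000 · Lindqvist: $80,200 · Orozco: $162,800 · Andrade: $142,100

Equal tier: $210,800 ÷ 4 = $52,700 apiece.
Remainder $268,300 by profit-interest units (total 39): Ferraro 41,276.92 → $41,300; Lindqvist 27,517.95 → $27,500; Orozco 110,071.79 → $110,100; Andrade 89,433.33 → $89,400.
Totals: Ferraro $52,700 + $41,300 = $94,000; Lindqvist $52,700 + $27,500 = $80,200; Orozco $52,700 + $110,100 = $162,800; Andrade $52,700 + $89,400 = $142,100.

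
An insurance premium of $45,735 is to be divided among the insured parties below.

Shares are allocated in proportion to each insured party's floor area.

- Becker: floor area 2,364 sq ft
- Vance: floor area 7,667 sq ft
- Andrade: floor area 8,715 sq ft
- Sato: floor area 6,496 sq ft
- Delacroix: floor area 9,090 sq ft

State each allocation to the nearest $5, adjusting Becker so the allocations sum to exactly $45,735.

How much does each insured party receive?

Becker: $3,145; Vance: $10,215; Andrade: $11,610; Sato: $8,655; Delacroix: $12,110

Total floor area = 34,332.
Raw shares: Becker 2,364/34,332 × $45,735 = 3,149.18; Vance 7,667/34,332 × $45,735 = 10,213.51; Andrade 8,715/34,332 × $45,735 = 11,609.59; Sato 6,496/34,332 × $45,735 = 8,653.58; Delacroix 9,090/34,332 × $45,735 = 12,109.14.
At nearest $5: Becker $3,150; Vance $10,215; Andrade $11,610; Sato $8,655; Delacroix $12,110. Sum = $45,740.
Difference $45,735 − $45,740 = −$5 applied to Becker: Becker becomes $3,145.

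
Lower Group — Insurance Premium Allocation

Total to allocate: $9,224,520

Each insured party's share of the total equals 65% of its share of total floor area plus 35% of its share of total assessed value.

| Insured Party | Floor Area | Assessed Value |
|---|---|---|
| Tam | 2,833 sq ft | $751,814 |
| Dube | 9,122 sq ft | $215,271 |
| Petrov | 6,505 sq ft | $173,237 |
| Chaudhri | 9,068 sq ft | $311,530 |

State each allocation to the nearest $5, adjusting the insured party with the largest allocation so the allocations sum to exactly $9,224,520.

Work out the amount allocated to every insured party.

Tam: $2,288,920; Dube: $2,465,595; Petrov: $1,802,110; Chaudhri: $2,667,895

Totals — floor area 27,528, assessed value 1,451,852.
Blended shares (65% floor area + 35% assessed value): Tam 0.2481; Dube 0.2673; Petrov 0.1954; Chaudhri 0.2892.
Raw shares: Tam 2,288,922.26; Dube 2,465,596.89; Petrov 1,802,108.14; Chaudhri 2,667,892.71.
At nearest $5: Tam $2,288,920; Dube $2,465,595; Petrov $1,802,110; Chaudhri $2,667,895. Sum = $9,224,520.
Rounded total matches; no reconciliation needed.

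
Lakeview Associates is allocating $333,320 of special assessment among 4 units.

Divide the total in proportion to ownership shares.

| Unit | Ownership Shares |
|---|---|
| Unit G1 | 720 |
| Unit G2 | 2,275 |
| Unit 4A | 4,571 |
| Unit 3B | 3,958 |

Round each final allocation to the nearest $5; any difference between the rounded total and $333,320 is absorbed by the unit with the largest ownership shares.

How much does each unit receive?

Unit G1: $20,825 | Unit G2: $65,800 | Unit 4A: $132,215 | Unit 3B: $114,480

Sum of ownership shares: 11,524.
Unrounded shares: Unit G1 720/11,524 × $333,320 = 20,825.27; Unit G2 2,275/11,524 × $333,320 = 65,802.07; Unit 4A 4,571/11,524 × $333,320 = 132,211.53; Unit 3B 3,958/11,524 × $333,320 = 114,481.13.
Rounded to nearest $5: Unit G1 $20,825; Unit G2 $65,800; Unit 4A $132,210; Unit 3B $114,480. Sum = $333,315.
Difference $333,320 − $333,315 = +$5 applied to largest ownership shares (Unit 4A): Unit 4A becomes $132,215.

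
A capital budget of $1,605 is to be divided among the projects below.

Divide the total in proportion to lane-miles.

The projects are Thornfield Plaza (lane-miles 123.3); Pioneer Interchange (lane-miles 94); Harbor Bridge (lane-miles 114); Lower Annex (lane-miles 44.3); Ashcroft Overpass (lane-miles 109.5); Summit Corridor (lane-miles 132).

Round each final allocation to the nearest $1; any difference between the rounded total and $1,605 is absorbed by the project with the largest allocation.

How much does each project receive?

Lane-miles total: 617.1.
Unrounded shares: Thornfield Plaza 123.3/617.1 × $1,605 = 320.69; Pioneer Interchange 94/617.1 × $1,605 = 244.48; Harbor Bridge 114/617.1 × $1,605 = 296.4998; Lower Annex 44.3/617.1 × $1,605 = 115.22; Ashcroft Overpass 109.5/617.1 × $1,605 = 284.80; Summit Corridor 132/617.1 × $1,605 = 343.32.
At nearest $1: Thornfield Plaza $321; Pioneer Interchange $244; Harbor Bridge $296; Lower Annex $115; Ashcroft Overpass $285; Summit Corridor $343. Sum = $1,604.
Difference $1,605 − $1,604 = +$1 applied to largest allocation (Summit Corridor): Summit Corridor becomes $344.

Thornfield Plaza: $321; Pioneer Interchange: $244; Harbor Bridge: $296; Lower Annex: $115; Ashcroft Overpass: $285; Summit Corridor: $344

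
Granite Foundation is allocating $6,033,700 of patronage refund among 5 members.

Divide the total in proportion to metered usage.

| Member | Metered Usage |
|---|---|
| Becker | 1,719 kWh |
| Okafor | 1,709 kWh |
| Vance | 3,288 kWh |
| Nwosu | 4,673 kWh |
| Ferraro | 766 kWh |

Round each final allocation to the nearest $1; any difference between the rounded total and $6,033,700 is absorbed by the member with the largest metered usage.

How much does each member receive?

Becker: $853,306; Okafor: $848,342; Vance: $1,632,152; Nwosu: $2,319,660; Ferraro: $380,240

Sum of metered usage: 12,155.
Raw shares: Becker 1,719/12,155 × $6,033,700 = 853,305.66; Okafor 1,709/12,155 × $6,033,700 = 848,341.69; Vance 3,288/12,155 × $6,033,700 = 1,632,151.84; Nwosu 4,673/12,155 × $6,033,700 = 2,319,661.05; Ferraro 766/12,155 × $6,033,700 = 380,239.75.
After rounding ($1): Becker $853,306; Okafor $848,342; Vance $1,632,152; Nwosu $2,319,661; Ferraro $380,240. Sum = $6,033,701.
Difference $6,033,700 − $6,033,701 = −$1 applied to largest metered usage (Nwosu): Nwosu becomes $2,319,660.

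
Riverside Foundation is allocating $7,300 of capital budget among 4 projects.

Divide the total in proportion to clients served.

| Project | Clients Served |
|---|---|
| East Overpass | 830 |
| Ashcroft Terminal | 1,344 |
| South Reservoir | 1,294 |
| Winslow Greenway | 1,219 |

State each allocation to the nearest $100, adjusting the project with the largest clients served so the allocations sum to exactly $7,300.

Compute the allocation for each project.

East Overpass: $1,300; Ashcroft Terminal: $2,100; South Reservoir: $2,000; Winslow Greenway: $1,900

Sum of clients served: 830 + 1,344 + 1,294 + 1,219 = 4,687.
Proportional shares: East Overpass 1,292.72; Ashcroft Terminal 2,093.28; South Reservoir 2,015.40; Winslow Greenway 1,898.59.
After rounding ($100): East Overpass $1,300; Ashcroft Terminal $2,100; South Reservoir $2,000; Winslow Greenway $1,900. Sum = $7,300.
Rounded total matches; no reconciliation needed.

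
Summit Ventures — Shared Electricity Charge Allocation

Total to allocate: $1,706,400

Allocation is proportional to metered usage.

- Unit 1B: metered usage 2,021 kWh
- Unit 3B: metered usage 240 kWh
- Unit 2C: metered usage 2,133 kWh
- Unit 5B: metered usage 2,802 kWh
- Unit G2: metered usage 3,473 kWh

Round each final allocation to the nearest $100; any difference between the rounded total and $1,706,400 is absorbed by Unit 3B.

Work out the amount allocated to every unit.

Unit 1B: $323,200; Unit 3B: $38,300; Unit 2C: $341,200; Unit 5B: $448,200; Unit G2: $555,500

Sum of metered usage: 10,669.
Unrounded shares: Unit 1B 2,021/10,669 × $1,706,400 = 323,238.77; Unit 3B 240/10,669 × $1,706,400 = 38,385.60; Unit 2C 2,133/10,669 × $1,706,400 = 341,152.05; Unit 5B 2,802/10,669 × $1,706,400 = 448,151.92; Unit G2 3,473/10,669 × $1,706,400 = 555,471.67.
Rounded to nearest $100: Unit 1B $323,200; Unit 3B $38,400; Unit 2C $341,200; Unit 5B $448,200; Unit G2 $555,500. Sum = $1,706,500.
Difference $1,706,400 − $1,706,500 = −$100 applied to Unit 3B: Unit 3B becomes $38,300.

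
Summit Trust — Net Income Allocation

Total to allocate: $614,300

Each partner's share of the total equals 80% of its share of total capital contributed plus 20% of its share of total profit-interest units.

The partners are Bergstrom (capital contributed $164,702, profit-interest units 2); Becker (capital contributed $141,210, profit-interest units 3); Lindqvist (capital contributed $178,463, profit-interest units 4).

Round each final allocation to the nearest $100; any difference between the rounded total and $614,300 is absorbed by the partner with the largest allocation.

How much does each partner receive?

Bergstrom: $194,400 · Becker: $184,200 · Lindqvist: $235,700

Totals — capital contributed 484,375, profit-interest units 9.
Composite weights (80% capital contributed + 20% profit-interest units): Bergstrom 0.3165; Becker 0.2999; Lindqvist 0.3836.
Pro-rata amounts: Bergstrom 194,406.53; Becker 184,223.00; Lindqvist 235,670.47.
At nearest $100: Bergstrom $194,400; Becker $184,200; Lindqvist $235,700. Sum = $614,300.
Sum already equals the total — no adjustment.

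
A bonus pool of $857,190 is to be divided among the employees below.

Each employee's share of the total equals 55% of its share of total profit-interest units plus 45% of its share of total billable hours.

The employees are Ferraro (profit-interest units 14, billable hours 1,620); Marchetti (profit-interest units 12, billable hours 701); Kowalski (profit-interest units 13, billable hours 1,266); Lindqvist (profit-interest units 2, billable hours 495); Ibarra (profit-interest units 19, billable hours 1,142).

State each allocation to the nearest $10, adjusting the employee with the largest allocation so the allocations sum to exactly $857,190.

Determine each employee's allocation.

Ferraro: $229,630 | Marchetti: $146,050 | Kowalski: $195,630 | Lindqvist: $52,270 | Ibarra: $233,610

Profit-interest units total 60; billable hours total 5,224.
Blended shares (55% profit-interest units + 45% billable hours): Ferraro 0.2679; Marchetti 0.1704; Kowalski 0.2282; Lindqvist 0.0610; Ibarra 0.2725.
Proportional shares: Ferraro 229,625.40; Marchetti 146,052.11; Kowalski 195,628.79; Lindqvist 52,265.51; Ibarra 233,618.19.
At nearest $10: Ferraro $229,630; Marchetti $146,050; Kowalski $195,630; Lindqvist $52,270; Ibarra $233,620. Sum = $857,200.
Difference $857,190 − $857,200 = −$10 applied to largest allocation (Ibarra): Ibarra becomes $233,610.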